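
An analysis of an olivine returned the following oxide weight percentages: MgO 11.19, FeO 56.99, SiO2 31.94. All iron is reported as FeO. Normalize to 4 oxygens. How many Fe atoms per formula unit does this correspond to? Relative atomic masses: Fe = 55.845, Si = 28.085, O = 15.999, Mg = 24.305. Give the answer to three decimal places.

1.487 Fe apfu

11.19 wt% MgO ÷ 40.304 g/mol = 0.27764 mol, giving 0.27764 Mg and 0.27764 O.
56.99 wt% FeO ÷ 71.844 g/mol = 0.79325 mol, giving 0.79325 Fe and 0.79325 O.
31.94 wt% SiO2 ÷ 60.083 g/mol = 0.53160 mol, giving 0.53160 Si and 1.06320 O.
Oxygen sums to 2.13409; scaling by 4/2.13409 = 1.87434 puts the formula on 4 O.
Fe: 0.79325 × 1.87434 = 1.487 atoms per formula unit.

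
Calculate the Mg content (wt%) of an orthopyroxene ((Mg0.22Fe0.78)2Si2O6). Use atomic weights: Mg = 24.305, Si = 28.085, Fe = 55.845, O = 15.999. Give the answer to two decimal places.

4.28 wt%

M((Mg0.22Fe0.78)2Si2O6) = 249.976 g/mol.
Mg contributes 0.44 × 24.305 = 10.694 g per mole.
10.694/249.976 = 0.0428 → 4.28%.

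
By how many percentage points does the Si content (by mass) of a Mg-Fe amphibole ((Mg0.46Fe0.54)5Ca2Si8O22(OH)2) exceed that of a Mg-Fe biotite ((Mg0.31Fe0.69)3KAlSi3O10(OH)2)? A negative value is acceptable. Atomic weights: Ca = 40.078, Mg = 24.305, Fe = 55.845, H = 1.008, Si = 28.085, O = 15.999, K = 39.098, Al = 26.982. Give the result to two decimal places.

7.57 percentage points

M((Mg0.46Fe0.54)5Ca2Si8O22(OH)2) = 897.511 g/mol, so wt% Si = 224.680/897.511 × 100 = 25.03%.
M((Mg0.31Fe0.69)3KAlSi3O10(OH)2) = 482.542 g/mol, so wt% Si = 84.255/482.542 × 100 = 17.46%.
25.03 − 17.46 = 7.57 pp.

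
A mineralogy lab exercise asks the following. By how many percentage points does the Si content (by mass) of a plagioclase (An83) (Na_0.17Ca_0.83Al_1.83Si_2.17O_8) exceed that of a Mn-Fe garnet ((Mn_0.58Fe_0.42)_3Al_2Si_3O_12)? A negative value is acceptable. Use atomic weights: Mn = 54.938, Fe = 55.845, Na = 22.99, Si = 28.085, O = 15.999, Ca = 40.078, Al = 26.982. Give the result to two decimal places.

5.14 percentage points

Si in Na_0.17Ca_0.83Al_1.83Si_2.17O_8: molar mass 275.487 g/mol; 2.17×28.085 = 60.944 g → 22.12 wt%.
Si in (Mn_0.58Fe_0.42)_3Al_2Si_3O_12: molar mass 496.164 g/mol; 3×28.085 = 84.255 g → 16.98 wt%.
Difference = 22.12 − 16.98 = 5.14 percentage points.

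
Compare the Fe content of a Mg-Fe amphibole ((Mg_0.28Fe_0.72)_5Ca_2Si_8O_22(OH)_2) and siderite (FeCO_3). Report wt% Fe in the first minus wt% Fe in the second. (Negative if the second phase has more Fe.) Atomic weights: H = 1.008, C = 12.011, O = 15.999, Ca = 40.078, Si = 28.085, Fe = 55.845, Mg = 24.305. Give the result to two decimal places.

First mineral: 201.042 g Fe in 925.897 g formula = 21.71 wt% Fe.
Second mineral: 55.845 g Fe in 115.853 g formula = 48.20 wt% Fe.
21.71% − 48.20% gives a difference of -26.49 percentage points.

-26.49 percentage points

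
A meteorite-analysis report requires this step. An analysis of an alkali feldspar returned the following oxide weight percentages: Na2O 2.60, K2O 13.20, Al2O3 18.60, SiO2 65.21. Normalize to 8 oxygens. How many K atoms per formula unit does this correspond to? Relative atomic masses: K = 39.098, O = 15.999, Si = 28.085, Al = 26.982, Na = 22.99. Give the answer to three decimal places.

Na2O: 2.60/61.979 = 0.04195 mol → 0.08390 mol Na, 0.04195 mol O.
K2O: 13.20/94.195 = 0.14013 mol → 0.28026 mol K, 0.14013 mol O.
Al2O3: 18.60/101.961 = 0.18242 mol → 0.36484 mol Al, 0.54726 mol O.
SiO2: 65.21/60.083 = 1.08533 mol → 1.08533 mol Si, 2.17066 mol O.
Total oxygen = 2.90000 mol. Normalization factor = 8/2.90000 = 2.75862.
K per 8 O = 0.28026 × 2.75862 = 0.773.

0.773 K apfu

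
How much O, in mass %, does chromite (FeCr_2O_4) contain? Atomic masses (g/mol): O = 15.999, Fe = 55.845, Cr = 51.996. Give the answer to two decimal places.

M(FeCr_2O_4) = 223.833 g/mol.
O contributes 4 × 15.999 = 63.996 g per mole.
63.996/223.833 = 0.2859 → 28.59%.

28.59 mass %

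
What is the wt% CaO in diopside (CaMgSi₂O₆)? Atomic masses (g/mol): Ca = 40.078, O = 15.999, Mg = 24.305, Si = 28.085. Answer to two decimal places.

M(CaMgSi₂O₆) = 216.547 g/mol; M(CaO) = 56.077 g/mol.
Moles CaO per formula unit = 1 Ca ÷ 1 = 1.0000.
CaO fraction = (1.0000 × 56.077) / 216.547 = 56.077/216.547 = 0.2590.

25.90 wt%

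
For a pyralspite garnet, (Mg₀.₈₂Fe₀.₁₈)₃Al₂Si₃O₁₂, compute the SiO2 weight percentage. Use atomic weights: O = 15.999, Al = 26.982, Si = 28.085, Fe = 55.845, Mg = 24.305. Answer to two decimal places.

Formula mass = 420.154 g/mol.
3 Si → 3.0000 mol SiO2 per formula unit; M(SiO2) = 60.083, so SiO2 mass = 180.249 g.
180.249/420.154 × 100 = 42.90 wt%.

42.90 wt%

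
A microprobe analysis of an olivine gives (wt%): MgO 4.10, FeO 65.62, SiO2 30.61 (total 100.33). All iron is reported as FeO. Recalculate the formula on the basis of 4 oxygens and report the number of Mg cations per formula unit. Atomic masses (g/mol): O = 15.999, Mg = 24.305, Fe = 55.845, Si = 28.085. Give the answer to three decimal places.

0.200 Mg apfu

4.10 wt% MgO ÷ 40.304 g/mol = 0.10173 mol, giving 0.10173 Mg and 0.10173 O.
65.62 wt% FeO ÷ 71.844 g/mol = 0.91337 mol, giving 0.91337 Fe and 0.91337 O.
30.61 wt% SiO2 ÷ 60.083 g/mol = 0.50946 mol, giving 0.50946 Si and 1.01892 O.
Oxygen sums to 2.03402; scaling by 4/2.03402 = 1.96655 puts the formula on 4 O.
Mg: 0.10173 × 1.96655 = 0.200 atoms per formula unit.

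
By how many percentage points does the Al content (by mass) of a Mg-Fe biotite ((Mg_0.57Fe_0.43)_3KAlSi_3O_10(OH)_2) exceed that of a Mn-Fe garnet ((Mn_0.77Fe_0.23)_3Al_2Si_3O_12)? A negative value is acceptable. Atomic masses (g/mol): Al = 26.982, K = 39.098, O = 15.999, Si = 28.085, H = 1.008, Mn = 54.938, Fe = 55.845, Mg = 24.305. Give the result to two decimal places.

-5.00 percentage points

M((Mg_0.57Fe_0.43)_3KAlSi_3O_10(OH)_2) = 457.941 g/mol, so wt% Al = 26.982/457.941 × 100 = 5.89%.
M((Mn_0.77Fe_0.23)_3Al_2Si_3O_12) = 495.647 g/mol, so wt% Al = 53.964/495.647 × 100 = 10.89%.
5.89 − 10.89 = -5.00 pp.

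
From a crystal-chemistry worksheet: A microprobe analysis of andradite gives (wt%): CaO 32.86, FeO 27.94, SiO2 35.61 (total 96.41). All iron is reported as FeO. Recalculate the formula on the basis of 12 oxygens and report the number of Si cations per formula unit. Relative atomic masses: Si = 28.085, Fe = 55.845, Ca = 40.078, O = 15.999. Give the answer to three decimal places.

CaO (M=56.077): mol = 0.58598; Ca = 0.58598, O = 0.58598.
FeO (M=71.844): mol = 0.38890; Fe = 0.38890, O = 0.38890.
SiO2 (M=60.083): mol = 0.59268; Si = 0.59268, O = 1.18536.
ΣO = 2.16024; factor = 12/ΣO = 5.55494.
Si apfu = 0.59268 × 5.55494 = 3.292.

3.292 Si apfu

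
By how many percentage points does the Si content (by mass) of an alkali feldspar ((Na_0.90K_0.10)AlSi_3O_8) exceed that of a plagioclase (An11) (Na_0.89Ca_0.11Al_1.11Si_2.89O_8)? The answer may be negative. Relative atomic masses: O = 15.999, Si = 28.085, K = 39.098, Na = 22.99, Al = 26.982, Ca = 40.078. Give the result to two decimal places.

Si in (Na_0.90K_0.10)AlSi_3O_8: molar mass 263.830 g/mol; 3×28.085 = 84.255 g → 31.94 wt%.
Si in Na_0.89Ca_0.11Al_1.11Si_2.89O_8: molar mass 263.977 g/mol; 2.89×28.085 = 81.166 g → 30.75 wt%.
Difference = 31.94 − 30.75 = 1.19 percentage points.

1.19 percentage points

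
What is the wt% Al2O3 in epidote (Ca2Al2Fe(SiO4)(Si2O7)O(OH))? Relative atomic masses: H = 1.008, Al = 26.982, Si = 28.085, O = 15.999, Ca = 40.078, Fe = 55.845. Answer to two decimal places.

21.10 wt%

Formula mass = 483.215 g/mol.
2 Al → 1.0000 mol Al2O3 per formula unit; M(Al2O3) = 101.961, so Al2O3 mass = 101.961 g.
101.961/483.215 × 100 = 21.10 wt%.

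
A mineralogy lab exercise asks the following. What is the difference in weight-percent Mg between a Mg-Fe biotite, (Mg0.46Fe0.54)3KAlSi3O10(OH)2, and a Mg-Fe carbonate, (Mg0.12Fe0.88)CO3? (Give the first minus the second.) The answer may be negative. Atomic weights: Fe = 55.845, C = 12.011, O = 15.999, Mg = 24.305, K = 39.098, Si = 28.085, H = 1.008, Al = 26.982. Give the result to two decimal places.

4.56 percentage points

First mineral: 33.541 g Mg in 468.349 g formula = 7.16 wt% Mg.
Second mineral: 2.917 g Mg in 112.068 g formula = 2.60 wt% Mg.
7.16% − 2.60% gives a difference of 4.56 percentage points.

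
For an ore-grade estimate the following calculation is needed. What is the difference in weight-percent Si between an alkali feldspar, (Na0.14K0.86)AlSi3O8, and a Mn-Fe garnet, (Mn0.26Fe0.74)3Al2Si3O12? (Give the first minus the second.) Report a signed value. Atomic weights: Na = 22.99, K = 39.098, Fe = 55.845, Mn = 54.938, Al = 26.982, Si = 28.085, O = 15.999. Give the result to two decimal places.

13.57 percentage points

First mineral: 84.255 g Si in 276.072 g formula = 30.52 wt% Si.
Second mineral: 84.255 g Si in 497.035 g formula = 16.95 wt% Si.
30.52% − 16.95% gives a difference of 13.57 percentage points.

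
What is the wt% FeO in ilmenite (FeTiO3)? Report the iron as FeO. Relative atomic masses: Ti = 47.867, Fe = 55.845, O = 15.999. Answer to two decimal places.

47.36 wt%

Molar mass of FeTiO3 = 1·55.845 + 1·47.867 + 3·15.999 = 151.709 g/mol.
Each formula unit contains 1 Fe, equivalent to 1/1 = 1.0000 mol FeO.
M(FeO) = 1×55.845 + 1×15.999 = 71.844 g/mol.
Mass of FeO per formula unit = 1.0000 × 71.844 = 71.844 g.
FeO wt% = 71.844 / 151.709 × 100 = 47.36%.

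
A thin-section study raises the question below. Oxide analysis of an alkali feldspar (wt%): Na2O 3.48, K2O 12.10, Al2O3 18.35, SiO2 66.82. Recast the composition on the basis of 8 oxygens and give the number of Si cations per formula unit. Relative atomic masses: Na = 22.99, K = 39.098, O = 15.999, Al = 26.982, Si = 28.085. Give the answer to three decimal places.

3.017 Si apfu

Na2O: 3.48/61.979 = 0.05615 mol → 0.11230 mol Na, 0.05615 mol O.
K2O: 12.10/94.195 = 0.12846 mol → 0.25692 mol K, 0.12846 mol O.
Al2O3: 18.35/101.961 = 0.17997 mol → 0.35994 mol Al, 0.53991 mol O.
SiO2: 66.82/60.083 = 1.11213 mol → 1.11213 mol Si, 2.22426 mol O.
Total oxygen = 2.94878 mol. Normalization factor = 8/2.94878 = 2.71299.
Si per 8 O = 1.11213 × 2.71299 = 3.017.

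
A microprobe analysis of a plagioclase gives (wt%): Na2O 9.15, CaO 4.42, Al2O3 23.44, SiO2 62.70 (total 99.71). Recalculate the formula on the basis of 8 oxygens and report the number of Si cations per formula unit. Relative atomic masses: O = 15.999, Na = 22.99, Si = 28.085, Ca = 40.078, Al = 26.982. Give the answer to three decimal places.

Na2O (M=61.979): mol = 0.14763; Na = 0.29526, O = 0.14763.
CaO (M=56.077): mol = 0.07882; Ca = 0.07882, O = 0.07882.
Al2O3 (M=101.961): mol = 0.22989; Al = 0.45978, O = 0.68967.
SiO2 (M=60.083): mol = 1.04356; Si = 1.04356, O = 2.08712.
ΣO = 3.00324; factor = 8/ΣO = 2.66379.
Si apfu = 1.04356 × 2.66379 = 2.780.

2.780 Si apfu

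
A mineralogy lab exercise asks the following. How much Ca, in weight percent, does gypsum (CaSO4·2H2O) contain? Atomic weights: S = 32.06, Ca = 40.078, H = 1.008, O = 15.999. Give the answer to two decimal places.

Molar mass of CaSO4·2H2O: 1*40.078 + 1*32.06 + 6*15.999 + 4*1.008 = 172.164 g/mol.
Mass of Ca per formula unit: 1 × 40.078 = 40.078 g.
Weight fraction Ca = 40.078 / 172.164 = 0.2328.

23.28 weight percent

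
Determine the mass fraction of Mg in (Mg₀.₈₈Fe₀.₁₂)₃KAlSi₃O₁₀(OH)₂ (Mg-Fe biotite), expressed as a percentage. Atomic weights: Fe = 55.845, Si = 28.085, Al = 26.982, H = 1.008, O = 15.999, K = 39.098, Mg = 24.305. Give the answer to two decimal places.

M((Mg₀.₈₈Fe₀.₁₂)₃KAlSi₃O₁₀(OH)₂) = 428.608 g/mol.
Mg contributes 2.64 × 24.305 = 64.165 g per mole.
64.165/428.608 = 0.1497 → 14.97%.

14.97 weight percent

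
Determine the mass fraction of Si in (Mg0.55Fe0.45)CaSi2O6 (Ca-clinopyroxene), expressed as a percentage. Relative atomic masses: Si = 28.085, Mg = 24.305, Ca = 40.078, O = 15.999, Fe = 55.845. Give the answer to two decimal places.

Formula mass = 0.55×24.305 + 0.45×55.845 + 1×40.078 + 2×28.085 + 6×15.999 = 230.740 g/mol, of which 56.170 g is Si.
So Si makes up 56.170/230.740 = 0.2434 of the mass, i.e. 24.34%.

24.34 weight percent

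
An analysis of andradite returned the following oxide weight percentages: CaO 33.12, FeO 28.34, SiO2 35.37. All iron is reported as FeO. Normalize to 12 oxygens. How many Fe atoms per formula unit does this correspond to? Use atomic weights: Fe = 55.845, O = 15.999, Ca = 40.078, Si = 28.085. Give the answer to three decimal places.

CaO (M=56.077): mol = 0.59062; Ca = 0.59062, O = 0.59062.
FeO (M=71.844): mol = 0.39447; Fe = 0.39447, O = 0.39447.
SiO2 (M=60.083): mol = 0.58869; Si = 0.58869, O = 1.17738.
ΣO = 2.16247; factor = 12/ΣO = 5.54921.
Fe apfu = 0.39447 × 5.54921 = 2.189.

2.189 Fe apfu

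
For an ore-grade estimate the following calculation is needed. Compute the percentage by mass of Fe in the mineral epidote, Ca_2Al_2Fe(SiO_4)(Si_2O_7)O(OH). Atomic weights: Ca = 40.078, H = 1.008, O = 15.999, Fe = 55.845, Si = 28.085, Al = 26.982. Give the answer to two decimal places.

Molar mass of Ca_2Al_2Fe(SiO_4)(Si_2O_7)O(OH): 2·40.078 + 2·26.982 + 1·55.845 + 3·28.085 + 13·15.999 + 1·1.008 = 483.215 g/mol.
Mass of Fe per formula unit: 1 × 55.845 = 55.845 g.
Weight fraction Fe = 55.845 / 483.215 = 0.1156.

11.56 mass %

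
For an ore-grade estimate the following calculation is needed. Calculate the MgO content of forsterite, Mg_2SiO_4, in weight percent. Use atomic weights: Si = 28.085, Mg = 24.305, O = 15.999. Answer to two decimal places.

57.29 wt%

Formula mass = 140.691 g/mol.
2 Mg → 2.0000 mol MgO per formula unit; M(MgO) = 40.304, so MgO mass = 80.608 g.
80.608/140.691 × 100 = 57.29 wt%.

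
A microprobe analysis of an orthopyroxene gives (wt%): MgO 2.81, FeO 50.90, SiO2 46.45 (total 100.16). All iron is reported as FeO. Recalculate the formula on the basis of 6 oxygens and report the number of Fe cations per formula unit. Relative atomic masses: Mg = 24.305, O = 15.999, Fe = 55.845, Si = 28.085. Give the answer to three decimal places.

2.81 wt% MgO ÷ 40.304 g/mol = 0.06972 mol, giving 0.06972 Mg and 0.06972 O.
50.90 wt% FeO ÷ 71.844 g/mol = 0.70848 mol, giving 0.70848 Fe and 0.70848 O.
46.45 wt% SiO2 ÷ 60.083 g/mol = 0.77310 mol, giving 0.77310 Si and 1.54620 O.
Oxygen sums to 2.32440; scaling by 6/2.32440 = 2.58131 puts the formula on 6 O.
Fe: 0.70848 × 2.58131 = 1.829 atoms per formula unit.

1.829 Fe apfu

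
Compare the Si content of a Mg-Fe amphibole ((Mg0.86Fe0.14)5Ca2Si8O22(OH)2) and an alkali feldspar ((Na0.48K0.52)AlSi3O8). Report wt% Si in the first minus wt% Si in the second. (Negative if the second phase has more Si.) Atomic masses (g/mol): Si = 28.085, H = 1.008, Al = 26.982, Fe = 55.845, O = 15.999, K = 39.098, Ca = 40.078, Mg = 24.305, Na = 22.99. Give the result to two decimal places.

-4.21 percentage points

M((Mg0.86Fe0.14)5Ca2Si8O22(OH)2) = 834.431 g/mol, so wt% Si = 224.680/834.431 × 100 = 26.93%.
M((Na0.48K0.52)AlSi3O8) = 270.595 g/mol, so wt% Si = 84.255/270.595 × 100 = 31.14%.
26.93 − 31.14 = -4.21 pp.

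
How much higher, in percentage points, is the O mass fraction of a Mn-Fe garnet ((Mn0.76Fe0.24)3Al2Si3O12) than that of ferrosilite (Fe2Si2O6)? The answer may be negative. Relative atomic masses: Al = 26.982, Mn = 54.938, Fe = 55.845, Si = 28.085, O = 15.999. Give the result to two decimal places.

M((Mn0.76Fe0.24)3Al2Si3O12) = 495.674 g/mol, so wt% O = 191.988/495.674 × 100 = 38.73%.
M(Fe2Si2O6) = 263.854 g/mol, so wt% O = 95.994/263.854 × 100 = 36.38%.
38.73 − 36.38 = 2.35 pp.

2.35 percentage points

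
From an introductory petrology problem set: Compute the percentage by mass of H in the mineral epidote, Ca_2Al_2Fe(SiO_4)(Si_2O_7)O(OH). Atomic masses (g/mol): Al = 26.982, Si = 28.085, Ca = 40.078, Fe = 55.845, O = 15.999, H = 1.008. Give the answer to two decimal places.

0.21 wt%

M(Ca_2Al_2Fe(SiO_4)(Si_2O_7)O(OH)) = 483.215 g/mol.
H contributes 1 × 1.008 = 1.008 g per mole.
1.008/483.215 = 0.0021 → 0.21%.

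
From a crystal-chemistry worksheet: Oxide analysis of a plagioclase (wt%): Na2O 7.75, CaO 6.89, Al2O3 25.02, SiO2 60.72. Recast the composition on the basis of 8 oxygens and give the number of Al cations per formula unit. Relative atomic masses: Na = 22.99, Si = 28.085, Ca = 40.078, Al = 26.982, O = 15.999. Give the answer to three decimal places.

Na2O: 7.75/61.979 = 0.12504 mol → 0.25008 mol Na, 0.12504 mol O.
CaO: 6.89/56.077 = 0.12287 mol → 0.12287 mol Ca, 0.12287 mol O.
Al2O3: 25.02/101.961 = 0.24539 mol → 0.49078 mol Al, 0.73617 mol O.
SiO2: 60.72/60.083 = 1.01060 mol → 1.01060 mol Si, 2.02120 mol O.
Total oxygen = 3.00528 mol. Normalization factor = 8/3.00528 = 2.66198.
Al per 8 O = 0.49078 × 2.66198 = 1.306.

1.306 Al apfu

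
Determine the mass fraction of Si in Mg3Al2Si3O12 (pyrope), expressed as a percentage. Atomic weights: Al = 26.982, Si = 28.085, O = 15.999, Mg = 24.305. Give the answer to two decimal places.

Formula mass = 3·24.305 + 2·26.982 + 3·28.085 + 12·15.999 = 403.122 g/mol, of which 84.255 g is Si.
So Si makes up 84.255/403.122 = 0.2090 of the mass, i.e. 20.90%.

20.90 wt%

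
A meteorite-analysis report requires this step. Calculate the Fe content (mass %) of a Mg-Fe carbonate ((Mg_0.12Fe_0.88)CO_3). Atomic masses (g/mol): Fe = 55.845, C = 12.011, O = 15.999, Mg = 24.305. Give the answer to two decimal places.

Molar mass of (Mg_0.12Fe_0.88)CO_3: 0.12*24.305 + 0.88*55.845 + 1*12.011 + 3*15.999 = 112.068 g/mol.
Mass of Fe per formula unit: 0.88 × 55.845 = 49.144 g.
Weight fraction Fe = 49.144 / 112.068 = 0.4385.

43.85 mass %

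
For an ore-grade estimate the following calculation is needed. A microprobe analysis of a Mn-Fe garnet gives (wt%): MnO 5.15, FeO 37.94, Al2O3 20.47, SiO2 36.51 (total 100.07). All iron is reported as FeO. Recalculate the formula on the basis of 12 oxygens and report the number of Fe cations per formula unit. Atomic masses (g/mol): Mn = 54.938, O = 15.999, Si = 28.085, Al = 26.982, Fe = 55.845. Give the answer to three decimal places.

MnO (M=70.937): mol = 0.07260; Mn = 0.07260, O = 0.07260.
FeO (M=71.844): mol = 0.52809; Fe = 0.52809, O = 0.52809.
Al2O3 (M=101.961): mol = 0.20076; Al = 0.40152, O = 0.60228.
SiO2 (M=60.083): mol = 0.60766; Si = 0.60766, O = 1.21532.
ΣO = 2.41829; factor = 12/ΣO = 4.96218.
Fe apfu = 0.52809 × 4.96218 = 2.620.

2.620 Fe apfu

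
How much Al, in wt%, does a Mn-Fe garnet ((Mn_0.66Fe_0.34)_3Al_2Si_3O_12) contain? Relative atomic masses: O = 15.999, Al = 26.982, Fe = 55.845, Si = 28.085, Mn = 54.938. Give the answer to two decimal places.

M((Mn_0.66Fe_0.34)_3Al_2Si_3O_12) = 495.946 g/mol.
Al contributes 2 × 26.982 = 53.964 g per mole.
53.964/495.946 = 0.1088 → 10.88%.

10.88 wt%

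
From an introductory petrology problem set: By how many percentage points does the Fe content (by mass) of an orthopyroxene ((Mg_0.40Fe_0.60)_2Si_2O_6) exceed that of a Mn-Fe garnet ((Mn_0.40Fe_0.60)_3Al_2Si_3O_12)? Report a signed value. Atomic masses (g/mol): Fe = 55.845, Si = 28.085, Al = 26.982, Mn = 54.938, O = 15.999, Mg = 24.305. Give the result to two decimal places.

First mineral: 67.014 g Fe in 238.622 g formula = 28.08 wt% Fe.
Second mineral: 100.521 g Fe in 496.654 g formula = 20.24 wt% Fe.
28.08% − 20.24% gives a difference of 7.84 percentage points.

7.84 percentage points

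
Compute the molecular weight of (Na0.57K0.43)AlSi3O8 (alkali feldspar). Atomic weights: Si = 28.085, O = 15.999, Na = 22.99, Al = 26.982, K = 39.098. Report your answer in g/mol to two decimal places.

269.15 g/mol

The formula mass is the sum 0.57·22.99 + 0.43·39.098 + 1·26.982 + 3·28.085 + 8·15.999.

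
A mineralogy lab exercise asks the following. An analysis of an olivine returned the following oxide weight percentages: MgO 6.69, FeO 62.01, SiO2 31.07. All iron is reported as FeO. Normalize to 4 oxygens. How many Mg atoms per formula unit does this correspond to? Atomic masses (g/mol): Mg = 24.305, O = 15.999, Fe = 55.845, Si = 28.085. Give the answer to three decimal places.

0.322 Mg apfu

MgO (M=40.304): mol = 0.16599; Mg = 0.16599, O = 0.16599.
FeO (M=71.844): mol = 0.86312; Fe = 0.86312, O = 0.86312.
SiO2 (M=60.083): mol = 0.51712; Si = 0.51712, O = 1.03424.
ΣO = 2.06335; factor = 4/ΣO = 1.93860.
Mg apfu = 0.16599 × 1.93860 = 0.322.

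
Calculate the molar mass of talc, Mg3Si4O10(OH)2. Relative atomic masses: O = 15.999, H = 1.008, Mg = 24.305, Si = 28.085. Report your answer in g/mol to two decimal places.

379.26 g/mol

M = 3×24.305 + 4×28.085 + 12×15.999 + 2×1.008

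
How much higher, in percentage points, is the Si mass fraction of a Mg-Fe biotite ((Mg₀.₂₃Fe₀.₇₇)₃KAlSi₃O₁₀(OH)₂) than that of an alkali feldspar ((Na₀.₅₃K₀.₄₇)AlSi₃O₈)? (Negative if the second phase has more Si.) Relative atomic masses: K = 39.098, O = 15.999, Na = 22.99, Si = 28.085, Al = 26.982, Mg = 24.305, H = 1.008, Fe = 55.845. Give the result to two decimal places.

Si in (Mg₀.₂₃Fe₀.₇₇)₃KAlSi₃O₁₀(OH)₂: molar mass 490.111 g/mol; 3×28.085 = 84.255 g → 17.19 wt%.
Si in (Na₀.₅₃K₀.₄₇)AlSi₃O₈: molar mass 269.790 g/mol; 3×28.085 = 84.255 g → 31.23 wt%.
Difference = 17.19 − 31.23 = -14.04 percentage points.

-14.04 percentage points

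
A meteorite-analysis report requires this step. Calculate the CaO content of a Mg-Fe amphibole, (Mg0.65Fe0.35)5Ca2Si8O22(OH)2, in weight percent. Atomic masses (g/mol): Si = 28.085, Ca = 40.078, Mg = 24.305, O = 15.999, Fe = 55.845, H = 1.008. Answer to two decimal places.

Formula mass = 867.548 g/mol.
2 Ca → 2.0000 mol CaO per formula unit; M(CaO) = 56.077, so CaO mass = 112.154 g.
112.154/867.548 × 100 = 12.93 wt%.

12.93 wt%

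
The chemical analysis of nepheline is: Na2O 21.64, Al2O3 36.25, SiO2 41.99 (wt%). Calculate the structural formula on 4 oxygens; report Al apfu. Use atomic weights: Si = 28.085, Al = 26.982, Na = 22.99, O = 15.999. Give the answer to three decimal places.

Na2O (M=61.979): mol = 0.34915; Na = 0.69830, O = 0.34915.
Al2O3 (M=101.961): mol = 0.35553; Al = 0.71106, O = 1.06659.
SiO2 (M=60.083): mol = 0.69887; Si = 0.69887, O = 1.39774.
ΣO = 2.81348; factor = 4/ΣO = 1.42173.
Al apfu = 0.71106 × 1.42173 = 1.011.

1.011 Al apfu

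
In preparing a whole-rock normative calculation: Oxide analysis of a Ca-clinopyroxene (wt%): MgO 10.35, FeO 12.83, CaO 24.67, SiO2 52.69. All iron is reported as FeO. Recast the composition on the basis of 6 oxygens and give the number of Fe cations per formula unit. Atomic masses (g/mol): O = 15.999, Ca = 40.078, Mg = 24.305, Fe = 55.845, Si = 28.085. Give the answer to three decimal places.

0.408 Fe apfu

10.35 wt% MgO ÷ 40.304 g/mol = 0.25680 mol, giving 0.25680 Mg and 0.25680 O.
12.83 wt% FeO ÷ 71.844 g/mol = 0.17858 mol, giving 0.17858 Fe and 0.17858 O.
24.67 wt% CaO ÷ 56.077 g/mol = 0.43993 mol, giving 0.43993 Ca and 0.43993 O.
52.69 wt% SiO2 ÷ 60.083 g/mol = 0.87695 mol, giving 0.87695 Si and 1.75390 O.
Oxygen sums to 2.62921; scaling by 6/2.62921 = 2.28205 puts the formula on 6 O.
Fe: 0.17858 × 2.28205 = 0.408 atoms per formula unit.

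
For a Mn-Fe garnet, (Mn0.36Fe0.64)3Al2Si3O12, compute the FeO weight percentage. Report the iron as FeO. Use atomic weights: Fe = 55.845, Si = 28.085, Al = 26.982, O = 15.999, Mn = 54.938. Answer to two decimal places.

27.77 wt%

M((Mn0.36Fe0.64)3Al2Si3O12) = 496.762 g/mol; M(FeO) = 71.844 g/mol.
Moles FeO per formula unit = 1.92 Fe ÷ 1 = 1.9200.
FeO fraction = (1.9200 × 71.844) / 496.762 = 137.940/496.762 = 0.2777.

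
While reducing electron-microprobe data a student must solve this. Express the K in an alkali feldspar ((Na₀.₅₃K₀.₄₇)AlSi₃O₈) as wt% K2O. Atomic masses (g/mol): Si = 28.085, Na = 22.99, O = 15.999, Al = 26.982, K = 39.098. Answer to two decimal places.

8.20 wt%

Formula mass = 269.790 g/mol.
0.47 K → 0.2350 mol K2O per formula unit; M(K2O) = 94.195, so K2O mass = 22.136 g.
22.136/269.790 × 100 = 8.20 wt%.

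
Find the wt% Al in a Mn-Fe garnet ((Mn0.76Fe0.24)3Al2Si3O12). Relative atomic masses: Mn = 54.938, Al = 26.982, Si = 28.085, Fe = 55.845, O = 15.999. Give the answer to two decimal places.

10.89 weight percent

M((Mn0.76Fe0.24)3Al2Si3O12) = 495.674 g/mol.
Al contributes 2 × 26.982 = 53.964 g per mole.
53.964/495.674 = 0.1089 → 10.89%.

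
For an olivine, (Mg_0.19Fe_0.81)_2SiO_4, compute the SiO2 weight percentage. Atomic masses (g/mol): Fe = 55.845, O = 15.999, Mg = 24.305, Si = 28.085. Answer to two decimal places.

31.33 wt%

Molar mass of (Mg_0.19Fe_0.81)_2SiO_4 = 0.38·24.305 + 1.62·55.845 + 1·28.085 + 4·15.999 = 191.786 g/mol.
Each formula unit contains 1 Si, equivalent to 1/1 = 1.0000 mol SiO2.
M(SiO2) = 1×28.085 + 2×15.999 = 60.083 g/mol.
Mass of SiO2 per formula unit = 1.0000 × 60.083 = 60.083 g.
SiO2 wt% = 60.083 / 191.786 × 100 = 31.33%.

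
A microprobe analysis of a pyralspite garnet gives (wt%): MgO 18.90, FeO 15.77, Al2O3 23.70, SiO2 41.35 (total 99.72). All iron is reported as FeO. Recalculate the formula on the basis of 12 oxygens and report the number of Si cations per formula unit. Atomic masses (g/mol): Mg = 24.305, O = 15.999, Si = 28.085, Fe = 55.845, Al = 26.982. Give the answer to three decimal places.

2.990 Si apfu

18.90 wt% MgO ÷ 40.304 g/mol = 0.46894 mol, giving 0.46894 Mg and 0.46894 O.
15.77 wt% FeO ÷ 71.844 g/mol = 0.21950 mol, giving 0.21950 Fe and 0.21950 O.
23.70 wt% Al2O3 ÷ 101.961 g/mol = 0.23244 mol, giving 0.46488 Al and 0.69732 O.
41.35 wt% SiO2 ÷ 60.083 g/mol = 0.68821 mol, giving 0.68821 Si and 1.37642 O.
Oxygen sums to 2.76218; scaling by 12/2.76218 = 4.34439 puts the formula on 12 O.
Si: 0.68821 × 4.34439 = 2.990 atoms per formula unit.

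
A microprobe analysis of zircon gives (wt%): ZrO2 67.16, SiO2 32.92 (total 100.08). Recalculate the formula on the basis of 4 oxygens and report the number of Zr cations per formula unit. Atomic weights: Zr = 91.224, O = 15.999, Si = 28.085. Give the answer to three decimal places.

ZrO2: 67.16/123.222 = 0.54503 mol → 0.54503 mol Zr, 1.09006 mol O.
SiO2: 32.92/60.083 = 0.54791 mol → 0.54791 mol Si, 1.09582 mol O.
Total oxygen = 2.18588 mol. Normalization factor = 4/2.18588 = 1.82993.
Zr per 4 O = 0.54503 × 1.82993 = 0.997.

0.997 Zr apfu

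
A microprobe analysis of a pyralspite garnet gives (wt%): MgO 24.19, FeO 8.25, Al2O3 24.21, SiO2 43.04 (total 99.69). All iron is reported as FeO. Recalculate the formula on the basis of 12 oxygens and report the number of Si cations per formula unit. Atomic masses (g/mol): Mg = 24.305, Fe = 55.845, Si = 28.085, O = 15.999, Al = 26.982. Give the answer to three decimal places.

3.006 Si apfu

24.19 wt% MgO ÷ 40.304 g/mol = 0.60019 mol, giving 0.60019 Mg and 0.60019 O.
8.25 wt% FeO ÷ 71.844 g/mol = 0.11483 mol, giving 0.11483 Fe and 0.11483 O.
24.21 wt% Al2O3 ÷ 101.961 g/mol = 0.23744 mol, giving 0.47488 Al and 0.71232 O.
43.04 wt% SiO2 ÷ 60.083 g/mol = 0.71634 mol, giving 0.71634 Si and 1.43268 O.
Oxygen sums to 2.86002; scaling by 12/2.86002 = 4.19577 puts the formula on 12 O.
Si: 0.71634 × 4.19577 = 3.006 atoms per formula unit.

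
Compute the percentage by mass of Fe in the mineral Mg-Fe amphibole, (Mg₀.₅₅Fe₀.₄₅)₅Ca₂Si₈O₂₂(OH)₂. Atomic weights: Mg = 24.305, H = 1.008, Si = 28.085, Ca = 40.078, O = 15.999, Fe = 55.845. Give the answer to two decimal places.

Formula mass = 2.75·24.305 + 2.25·55.845 + 2·40.078 + 8·28.085 + 24·15.999 + 2·1.008 = 883.318 g/mol, of which 125.651 g is Fe.
So Fe makes up 125.651/883.318 = 0.1422 of the mass, i.e. 14.22%.

14.22 weight percent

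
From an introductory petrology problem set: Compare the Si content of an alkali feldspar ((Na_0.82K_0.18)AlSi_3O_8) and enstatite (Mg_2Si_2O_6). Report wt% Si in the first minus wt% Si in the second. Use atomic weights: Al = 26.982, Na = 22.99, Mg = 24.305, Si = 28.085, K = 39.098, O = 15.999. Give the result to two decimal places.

3.80 percentage points

Si in (Na_0.82K_0.18)AlSi_3O_8: molar mass 265.118 g/mol; 3×28.085 = 84.255 g → 31.78 wt%.
Si in Mg_2Si_2O_6: molar mass 200.774 g/mol; 2×28.085 = 56.170 g → 27.98 wt%.
Difference = 31.78 − 27.98 = 3.80 percentage points.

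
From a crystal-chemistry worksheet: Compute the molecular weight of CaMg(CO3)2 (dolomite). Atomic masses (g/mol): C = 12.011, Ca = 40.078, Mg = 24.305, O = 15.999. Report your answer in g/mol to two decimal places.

184.40 g/mol

The formula mass is the sum 1·40.078 + 1·24.305 + 2·12.011 + 6·15.999.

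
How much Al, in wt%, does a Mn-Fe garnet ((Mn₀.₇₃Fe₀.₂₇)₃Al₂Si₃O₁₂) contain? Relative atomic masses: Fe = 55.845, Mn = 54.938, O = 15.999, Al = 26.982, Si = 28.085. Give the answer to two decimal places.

M((Mn₀.₇₃Fe₀.₂₇)₃Al₂Si₃O₁₂) = 495.756 g/mol.
Al contributes 2 × 26.982 = 53.964 g per mole.
53.964/495.756 = 0.1089 → 10.89%.

10.89 wt%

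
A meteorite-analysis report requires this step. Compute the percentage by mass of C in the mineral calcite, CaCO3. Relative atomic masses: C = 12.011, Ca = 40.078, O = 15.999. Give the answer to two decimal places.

12.00 mass %

Formula mass = 1*40.078 + 1*12.011 + 3*15.999 = 100.086 g/mol, of which 12.011 g is C.
So C makes up 12.011/100.086 = 0.1200 of the mass, i.e. 12.00%.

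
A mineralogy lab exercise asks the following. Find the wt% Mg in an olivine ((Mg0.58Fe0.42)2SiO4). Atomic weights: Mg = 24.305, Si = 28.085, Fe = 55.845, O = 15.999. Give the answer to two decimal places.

Molar mass of (Mg0.58Fe0.42)2SiO4: 1.16·24.305 + 0.84·55.845 + 1·28.085 + 4·15.999 = 167.185 g/mol.
Mass of Mg per formula unit: 1.16 × 24.305 = 28.194 g.
Weight fraction Mg = 28.194 / 167.185 = 0.1686.

16.86 mass %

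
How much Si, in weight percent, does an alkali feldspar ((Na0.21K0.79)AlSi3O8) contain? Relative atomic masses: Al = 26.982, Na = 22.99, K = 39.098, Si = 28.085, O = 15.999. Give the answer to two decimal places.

30.64 weight percent

Formula mass = 0.21*22.99 + 0.79*39.098 + 1*26.982 + 3*28.085 + 8*15.999 = 274.944 g/mol, of which 84.255 g is Si.
So Si makes up 84.255/274.944 = 0.3064 of the mass, i.e. 30.64%.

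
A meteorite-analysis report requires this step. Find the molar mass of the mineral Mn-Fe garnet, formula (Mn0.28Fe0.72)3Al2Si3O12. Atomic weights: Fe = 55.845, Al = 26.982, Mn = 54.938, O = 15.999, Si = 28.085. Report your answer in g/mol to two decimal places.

M = 0.84·54.938 + 2.16·55.845 + 2·26.982 + 3·28.085 + 12·15.999

496.98 g/mol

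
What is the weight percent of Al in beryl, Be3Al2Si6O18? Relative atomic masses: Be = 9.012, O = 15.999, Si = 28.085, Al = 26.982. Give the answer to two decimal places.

10.04 wt%

M(Be3Al2Si6O18) = 537.492 g/mol.
Al contributes 2 × 26.982 = 53.964 g per mole.
53.964/537.492 = 0.1004 → 10.04%.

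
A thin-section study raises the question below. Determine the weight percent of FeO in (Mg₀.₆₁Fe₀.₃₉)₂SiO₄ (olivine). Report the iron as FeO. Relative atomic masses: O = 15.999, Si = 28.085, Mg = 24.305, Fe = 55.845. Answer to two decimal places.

Formula mass = 165.292 g/mol.
0.78 Fe → 0.7800 mol FeO per formula unit; M(FeO) = 71.844, so FeO mass = 56.038 g.
56.038/165.292 × 100 = 33.90 wt%.

33.90 wt%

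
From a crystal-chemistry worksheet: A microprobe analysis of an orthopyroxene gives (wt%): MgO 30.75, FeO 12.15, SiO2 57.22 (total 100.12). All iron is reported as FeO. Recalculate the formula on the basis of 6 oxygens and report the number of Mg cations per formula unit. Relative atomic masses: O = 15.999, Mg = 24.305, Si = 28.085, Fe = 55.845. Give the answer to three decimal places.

30.75 wt% MgO ÷ 40.304 g/mol = 0.76295 mol, giving 0.76295 Mg and 0.76295 O.
12.15 wt% FeO ÷ 71.844 g/mol = 0.16912 mol, giving 0.16912 Fe and 0.16912 O.
57.22 wt% SiO2 ÷ 60.083 g/mol = 0.95235 mol, giving 0.95235 Si and 1.90470 O.
Oxygen sums to 2.83677; scaling by 6/2.83677 = 2.11508 puts the formula on 6 O.
Mg: 0.76295 × 2.11508 = 1.614 atoms per formula unit.

1.614 Mg apfu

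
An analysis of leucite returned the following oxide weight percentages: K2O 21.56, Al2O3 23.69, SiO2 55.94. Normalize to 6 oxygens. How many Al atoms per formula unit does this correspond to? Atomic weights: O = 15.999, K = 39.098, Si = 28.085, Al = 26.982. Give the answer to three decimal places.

21.56 wt% K2O ÷ 94.195 g/mol = 0.22889 mol, giving 0.45778 K and 0.22889 O.
23.69 wt% Al2O3 ÷ 101.961 g/mol = 0.23234 mol, giving 0.46468 Al and 0.69702 O.
55.94 wt% SiO2 ÷ 60.083 g/mol = 0.93105 mol, giving 0.93105 Si and 1.86210 O.
Oxygen sums to 2.78801; scaling by 6/2.78801 = 2.15207 puts the formula on 6 O.
Al: 0.46468 × 2.15207 = 1.000 atoms per formula unit.

1.000 Al apfu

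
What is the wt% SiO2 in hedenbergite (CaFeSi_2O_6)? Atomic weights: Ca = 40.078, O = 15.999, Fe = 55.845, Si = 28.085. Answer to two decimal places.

48.44 wt%

Formula mass = 248.087 g/mol.
2 Si → 2.0000 mol SiO2 per formula unit; M(SiO2) = 60.083, so SiO2 mass = 120.166 g.
120.166/248.087 × 100 = 48.44 wt%.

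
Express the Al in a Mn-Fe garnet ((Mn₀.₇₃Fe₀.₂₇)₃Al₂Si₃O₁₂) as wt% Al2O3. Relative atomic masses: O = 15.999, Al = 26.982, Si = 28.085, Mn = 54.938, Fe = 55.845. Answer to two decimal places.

20.57 wt%

Formula mass = 495.756 g/mol.
2 Al → 1.0000 mol Al2O3 per formula unit; M(Al2O3) = 101.961, so Al2O3 mass = 101.961 g.
101.961/495.756 × 100 = 20.57 wt%.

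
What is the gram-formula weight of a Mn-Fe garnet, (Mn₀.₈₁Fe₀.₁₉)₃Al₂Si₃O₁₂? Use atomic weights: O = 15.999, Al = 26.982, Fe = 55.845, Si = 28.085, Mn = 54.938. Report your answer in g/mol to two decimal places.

495.54 g/mol

The formula mass is the sum 2.43(54.938) + 0.57(55.845) + 2(26.982) + 3(28.085) + 12(15.999).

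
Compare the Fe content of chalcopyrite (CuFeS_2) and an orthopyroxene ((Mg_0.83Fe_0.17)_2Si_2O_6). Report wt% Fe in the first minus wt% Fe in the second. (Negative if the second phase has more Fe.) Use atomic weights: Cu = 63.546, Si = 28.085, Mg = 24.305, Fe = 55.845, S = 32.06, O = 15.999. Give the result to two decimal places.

Fe in CuFeS_2: molar mass 183.511 g/mol; 1×55.845 = 55.845 g → 30.43 wt%.
Fe in (Mg_0.83Fe_0.17)_2Si_2O_6: molar mass 211.498 g/mol; 0.34×55.845 = 18.987 g → 8.98 wt%.
Difference = 30.43 − 8.98 = 21.45 percentage points.

21.45 percentage points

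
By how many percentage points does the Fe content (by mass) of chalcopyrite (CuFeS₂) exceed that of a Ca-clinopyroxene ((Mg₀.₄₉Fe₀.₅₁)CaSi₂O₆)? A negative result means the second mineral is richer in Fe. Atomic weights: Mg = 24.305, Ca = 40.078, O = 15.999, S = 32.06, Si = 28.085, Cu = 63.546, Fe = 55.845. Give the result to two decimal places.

18.19 percentage points

Fe in CuFeS₂: molar mass 183.511 g/mol; 1×55.845 = 55.845 g → 30.43 wt%.
Fe in (Mg₀.₄₉Fe₀.₅₁)CaSi₂O₆: molar mass 232.632 g/mol; 0.51×55.845 = 28.481 g → 12.24 wt%.
Difference = 30.43 − 12.24 = 18.19 percentage points.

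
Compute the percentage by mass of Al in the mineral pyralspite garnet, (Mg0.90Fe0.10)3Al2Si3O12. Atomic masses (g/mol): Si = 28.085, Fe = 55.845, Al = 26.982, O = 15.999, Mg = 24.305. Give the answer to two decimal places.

13.08 wt%

Formula mass = 2.70·24.305 + 0.30·55.845 + 2·26.982 + 3·28.085 + 12·15.999 = 412.584 g/mol, of which 53.964 g is Al.
So Al makes up 53.964/412.584 = 0.1308 of the mass, i.e. 13.08%.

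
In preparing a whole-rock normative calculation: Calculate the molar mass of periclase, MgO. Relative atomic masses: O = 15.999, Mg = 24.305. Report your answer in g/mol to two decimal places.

40.30 g/mol

Mg: 1 × 24.305 = 24.3050
O: 1 × 15.999 = 15.9990
Summing the contributions gives the formula mass.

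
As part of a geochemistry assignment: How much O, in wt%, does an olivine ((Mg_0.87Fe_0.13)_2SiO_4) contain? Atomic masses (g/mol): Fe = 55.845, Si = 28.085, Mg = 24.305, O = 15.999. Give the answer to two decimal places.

Formula mass = 1.74×24.305 + 0.26×55.845 + 1×28.085 + 4×15.999 = 148.891 g/mol, of which 63.996 g is O.
So O makes up 63.996/148.891 = 0.4298 of the mass, i.e. 42.98%.

42.98 wt%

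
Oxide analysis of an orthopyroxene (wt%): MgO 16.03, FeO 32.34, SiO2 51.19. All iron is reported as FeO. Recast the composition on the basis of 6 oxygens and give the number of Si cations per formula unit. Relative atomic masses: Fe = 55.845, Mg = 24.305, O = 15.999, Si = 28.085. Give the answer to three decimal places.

MgO: 16.03/40.304 = 0.39773 mol → 0.39773 mol Mg, 0.39773 mol O.
FeO: 32.34/71.844 = 0.45014 mol → 0.45014 mol Fe, 0.45014 mol O.
SiO2: 51.19/60.083 = 0.85199 mol → 0.85199 mol Si, 1.70398 mol O.
Total oxygen = 2.55185 mol. Normalization factor = 6/2.55185 = 2.35124.
Si per 6 O = 0.85199 × 2.35124 = 2.003.

2.003 Si apfu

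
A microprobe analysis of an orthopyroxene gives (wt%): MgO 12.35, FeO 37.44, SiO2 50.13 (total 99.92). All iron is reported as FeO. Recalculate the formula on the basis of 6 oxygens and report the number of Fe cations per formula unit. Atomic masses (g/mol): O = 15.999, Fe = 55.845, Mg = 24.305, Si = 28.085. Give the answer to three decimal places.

MgO: 12.35/40.304 = 0.30642 mol → 0.30642 mol Mg, 0.30642 mol O.
FeO: 37.44/71.844 = 0.52113 mol → 0.52113 mol Fe, 0.52113 mol O.
SiO2: 50.13/60.083 = 0.83435 mol → 0.83435 mol Si, 1.66870 mol O.
Total oxygen = 2.49625 mol. Normalization factor = 6/2.49625 = 2.40361.
Fe per 6 O = 0.52113 × 2.40361 = 1.253.

1.253 Fe apfu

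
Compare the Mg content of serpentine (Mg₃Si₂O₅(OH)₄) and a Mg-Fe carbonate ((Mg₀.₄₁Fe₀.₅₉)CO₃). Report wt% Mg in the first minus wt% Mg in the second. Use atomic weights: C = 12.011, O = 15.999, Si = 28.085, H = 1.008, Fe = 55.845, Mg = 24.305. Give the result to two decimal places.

16.63 percentage points

M(Mg₃Si₂O₅(OH)₄) = 277.108 g/mol, so wt% Mg = 72.915/277.108 × 100 = 26.31%.
M((Mg₀.₄₁Fe₀.₅₉)CO₃) = 102.922 g/mol, so wt% Mg = 9.965/102.922 × 100 = 9.68%.
26.31 − 9.68 = 16.63 pp.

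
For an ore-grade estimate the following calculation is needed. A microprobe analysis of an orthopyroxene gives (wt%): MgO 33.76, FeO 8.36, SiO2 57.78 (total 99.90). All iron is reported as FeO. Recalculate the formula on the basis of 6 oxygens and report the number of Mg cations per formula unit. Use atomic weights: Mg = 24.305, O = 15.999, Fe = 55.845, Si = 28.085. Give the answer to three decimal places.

MgO (M=40.304): mol = 0.83763; Mg = 0.83763, O = 0.83763.
FeO (M=71.844): mol = 0.11636; Fe = 0.11636, O = 0.11636.
SiO2 (M=60.083): mol = 0.96167; Si = 0.96167, O = 1.92334.
ΣO = 2.87733; factor = 6/ΣO = 2.08527.
Mg apfu = 0.83763 × 2.08527 = 1.747.

1.747 Mg apfu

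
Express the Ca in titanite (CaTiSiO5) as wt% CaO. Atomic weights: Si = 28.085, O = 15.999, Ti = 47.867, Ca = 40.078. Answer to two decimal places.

Molar mass of CaTiSiO5 = 1×40.078 + 1×47.867 + 1×28.085 + 5×15.999 = 196.025 g/mol.
Each formula unit contains 1 Ca, equivalent to 1/1 = 1.0000 mol CaO.
M(CaO) = 1×40.078 + 1×15.999 = 56.077 g/mol.
Mass of CaO per formula unit = 1.0000 × 56.077 = 56.077 g.
CaO wt% = 56.077 / 196.025 × 100 = 28.61%.

28.61 wt%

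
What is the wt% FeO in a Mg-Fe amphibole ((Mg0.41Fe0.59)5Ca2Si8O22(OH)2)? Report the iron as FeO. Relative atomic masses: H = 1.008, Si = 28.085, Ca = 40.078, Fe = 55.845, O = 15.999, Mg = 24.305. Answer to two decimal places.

23.41 wt%

Formula mass = 905.396 g/mol.
2.95 Fe → 2.9500 mol FeO per formula unit; M(FeO) = 71.844, so FeO mass = 211.940 g.
211.940/905.396 × 100 = 23.41 wt%.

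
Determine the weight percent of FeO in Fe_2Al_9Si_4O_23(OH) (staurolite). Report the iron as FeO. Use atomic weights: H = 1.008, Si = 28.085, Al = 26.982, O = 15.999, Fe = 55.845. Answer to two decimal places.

16.87 wt%

Molar mass of Fe_2Al_9Si_4O_23(OH) = 2*55.845 + 9*26.982 + 4*28.085 + 24*15.999 + 1*1.008 = 851.852 g/mol.
Each formula unit contains 2 Fe, equivalent to 2/1 = 2.0000 mol FeO.
M(FeO) = 1×55.845 + 1×15.999 = 71.844 g/mol.
Mass of FeO per formula unit = 2.0000 × 71.844 = 143.688 g.
FeO wt% = 143.688 / 851.852 × 100 = 16.87%.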